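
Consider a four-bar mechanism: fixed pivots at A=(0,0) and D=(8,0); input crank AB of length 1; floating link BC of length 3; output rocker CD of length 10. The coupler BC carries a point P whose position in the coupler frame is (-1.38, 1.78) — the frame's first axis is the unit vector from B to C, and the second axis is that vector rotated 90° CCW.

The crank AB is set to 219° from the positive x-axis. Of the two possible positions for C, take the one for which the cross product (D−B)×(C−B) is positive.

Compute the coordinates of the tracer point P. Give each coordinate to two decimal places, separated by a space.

-2.01 -2.51

A=(0,0), D=(8.00,0)
B = A + 1.00·(cos219°, sin219°) = (-0.7771, -0.6293)
|BD| = 8.7997
circle(B,3.00) ∩ circle(D,10.00): a=-0.7708, h=2.8993
  candidates: C₊=(-1.7533,2.2074) cross=25.513; C₋=(-1.3386,-3.5763) cross=-25.513
  mode + wants cross > 0 → take C=(-1.7533,2.2074) (cross=25.513)
ex = (C−B)/|BC| = (-0.3254,0.9456); ey = (-0.9456,-0.3254)
P = B + -1.38·ex + 1.78·ey = (-2.0112,-2.5134)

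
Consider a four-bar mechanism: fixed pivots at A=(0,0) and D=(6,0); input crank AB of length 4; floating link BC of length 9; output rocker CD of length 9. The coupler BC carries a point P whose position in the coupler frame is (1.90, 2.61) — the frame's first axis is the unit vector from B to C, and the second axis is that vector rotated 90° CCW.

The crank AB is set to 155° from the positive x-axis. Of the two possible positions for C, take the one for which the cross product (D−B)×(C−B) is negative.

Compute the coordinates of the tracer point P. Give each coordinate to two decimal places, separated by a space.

-0.48 0.96

A=(0,0), D=(6.00,0)
B = A + 4.00·(cos155°, sin155°) = (-3.6252, 1.6905)
|BD| = 9.7726
circle(B,9.00) ∩ circle(D,9.00): a=4.8863, h=7.5581
  candidates: C₊=(2.4948,8.2894) cross=73.862; C₋=(-0.1200,-6.5989) cross=-73.862
  mode - wants cross < 0 → take C=(-0.1200,-6.5989) (cross=-73.862)
ex = (C−B)/|BC| = (0.3895,-0.9210); ey = (0.9210,0.3895)
P = B + 1.90·ex + 2.61·ey = (-0.4813,0.9570)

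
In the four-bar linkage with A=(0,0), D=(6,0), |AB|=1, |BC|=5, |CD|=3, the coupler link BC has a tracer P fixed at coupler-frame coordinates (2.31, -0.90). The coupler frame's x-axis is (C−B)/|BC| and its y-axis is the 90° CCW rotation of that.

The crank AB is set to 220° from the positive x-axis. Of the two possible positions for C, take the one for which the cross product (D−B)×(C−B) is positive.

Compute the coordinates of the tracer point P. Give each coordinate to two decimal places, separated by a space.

A=(0,0), D=(6.00,0)
B = A + 1.00·(cos220°, sin220°) = (-0.7660, -0.6428)
|BD| = 6.7965
circle(B,5.00) ∩ circle(D,3.00): a=4.5753, h=2.0165
  candidates: C₊=(3.5981,1.7974) cross=13.705; C₋=(3.9795,-2.2176) cross=-13.705
  mode + wants cross > 0 → take C=(3.5981,1.7974) (cross=13.705)
ex = (C−B)/|BC| = (0.8728,0.4880); ey = (-0.4880,0.8728)
P = B + 2.31·ex + -0.90·ey = (1.6894,-0.3010)

1.69 -0.30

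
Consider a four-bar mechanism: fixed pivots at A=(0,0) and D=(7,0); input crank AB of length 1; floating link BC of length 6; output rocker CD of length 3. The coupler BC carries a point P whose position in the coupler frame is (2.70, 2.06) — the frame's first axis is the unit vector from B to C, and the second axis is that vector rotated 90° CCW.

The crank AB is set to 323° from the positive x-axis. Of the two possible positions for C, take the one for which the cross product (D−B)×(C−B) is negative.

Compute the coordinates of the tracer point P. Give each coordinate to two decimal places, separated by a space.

A=(0,0), D=(7.00,0)
B = A + 1.00·(cos323°, sin323°) = (0.7986, -0.6018)
|BD| = 6.2305
circle(B,6.00) ∩ circle(D,3.00): a=5.2820, h=2.8461
  candidates: C₊=(5.7810,2.7412) cross=17.733; C₋=(6.3309,-2.9244) cross=-17.733
  mode - wants cross < 0 → take C=(6.3309,-2.9244) (cross=-17.733)
ex = (C−B)/|BC| = (0.9220,-0.3871); ey = (0.3871,0.9220)
P = B + 2.70·ex + 2.06·ey = (4.0856,0.2524)

4.09 0.25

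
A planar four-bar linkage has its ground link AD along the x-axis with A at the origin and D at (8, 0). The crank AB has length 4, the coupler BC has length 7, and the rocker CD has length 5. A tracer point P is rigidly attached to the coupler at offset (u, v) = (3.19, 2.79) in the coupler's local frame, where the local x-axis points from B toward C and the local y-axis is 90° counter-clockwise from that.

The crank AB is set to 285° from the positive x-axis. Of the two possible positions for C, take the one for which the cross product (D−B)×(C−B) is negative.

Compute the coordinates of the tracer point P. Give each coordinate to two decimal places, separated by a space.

A=(0,0), D=(8.00,0)
B = A + 4.00·(cos285°, sin285°) = (1.0353, -3.8637)
|BD| = 7.9646
circle(B,7.00) ∩ circle(D,5.00): a=5.4890, h=4.3441
  candidates: C₊=(3.7278,2.5977) cross=34.599; C₋=(7.9425,-4.9997) cross=-34.599
  mode - wants cross < 0 → take C=(7.9425,-4.9997) (cross=-34.599)
ex = (C−B)/|BC| = (0.9867,-0.1623); ey = (0.1623,0.9867)
P = B + 3.19·ex + 2.79·ey = (4.6358,-1.6284)

4.64 -1.63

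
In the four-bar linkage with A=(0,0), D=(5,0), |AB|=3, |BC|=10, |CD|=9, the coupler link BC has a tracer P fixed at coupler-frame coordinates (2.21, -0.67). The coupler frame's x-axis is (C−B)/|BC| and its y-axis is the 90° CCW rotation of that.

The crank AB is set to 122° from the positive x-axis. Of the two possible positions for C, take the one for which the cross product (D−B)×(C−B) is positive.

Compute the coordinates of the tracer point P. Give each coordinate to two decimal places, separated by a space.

A=(0,0), D=(5.00,0)
B = A + 3.00·(cos122°, sin122°) = (-1.5898, 2.5441)
|BD| = 7.0638
circle(B,10.00) ∩ circle(D,9.00): a=4.8768, h=8.7302
  candidates: C₊=(6.1041,8.9320) cross=61.669; C₋=(-0.1846,-7.3566) cross=-61.669
  mode + wants cross > 0 → take C=(6.1041,8.9320) (cross=61.669)
ex = (C−B)/|BC| = (0.7694,0.6388); ey = (-0.6388,0.7694)
P = B + 2.21·ex + -0.67·ey = (0.5386,3.4404)

0.54 3.44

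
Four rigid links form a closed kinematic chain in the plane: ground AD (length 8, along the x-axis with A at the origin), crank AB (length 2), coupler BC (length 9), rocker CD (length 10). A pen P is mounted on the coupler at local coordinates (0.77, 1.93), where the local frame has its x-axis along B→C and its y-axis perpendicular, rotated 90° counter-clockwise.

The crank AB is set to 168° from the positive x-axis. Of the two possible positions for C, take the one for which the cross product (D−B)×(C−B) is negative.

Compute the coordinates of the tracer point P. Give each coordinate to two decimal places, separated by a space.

0.12 0.50

A=(0,0), D=(8.00,0)
B = A + 2.00·(cos168°, sin168°) = (-1.9563, 0.4158)
|BD| = 9.9650
circle(B,9.00) ∩ circle(D,10.00): a=4.0291, h=8.0477
  candidates: C₊=(2.4052,8.2884) cross=80.195; C₋=(1.7335,-7.7930) cross=-80.195
  mode - wants cross < 0 → take C=(1.7335,-7.7930) (cross=-80.195)
ex = (C−B)/|BC| = (0.4100,-0.9121); ey = (0.9121,0.4100)
P = B + 0.77·ex + 1.93·ey = (0.1197,0.5048)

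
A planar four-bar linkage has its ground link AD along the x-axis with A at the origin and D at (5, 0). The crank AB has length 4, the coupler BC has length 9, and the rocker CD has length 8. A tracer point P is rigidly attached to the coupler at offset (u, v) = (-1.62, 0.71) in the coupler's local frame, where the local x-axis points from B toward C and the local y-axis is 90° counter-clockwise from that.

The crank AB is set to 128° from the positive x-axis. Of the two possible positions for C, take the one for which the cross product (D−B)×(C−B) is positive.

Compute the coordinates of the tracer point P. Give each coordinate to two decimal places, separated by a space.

-4.21 2.88

A=(0,0), D=(5.00,0)
B = A + 4.00·(cos128°, sin128°) = (-2.4626, 3.1520)
|BD| = 8.1010
circle(B,9.00) ∩ circle(D,8.00): a=5.0998, h=7.4157
  candidates: C₊=(5.1206,7.9991) cross=60.075; C₋=(-0.6501,-5.6636) cross=-60.075
  mode + wants cross > 0 → take C=(5.1206,7.9991) (cross=60.075)
ex = (C−B)/|BC| = (0.8426,0.5386); ey = (-0.5386,0.8426)
P = B + -1.62·ex + 0.71·ey = (-4.2100,2.8778)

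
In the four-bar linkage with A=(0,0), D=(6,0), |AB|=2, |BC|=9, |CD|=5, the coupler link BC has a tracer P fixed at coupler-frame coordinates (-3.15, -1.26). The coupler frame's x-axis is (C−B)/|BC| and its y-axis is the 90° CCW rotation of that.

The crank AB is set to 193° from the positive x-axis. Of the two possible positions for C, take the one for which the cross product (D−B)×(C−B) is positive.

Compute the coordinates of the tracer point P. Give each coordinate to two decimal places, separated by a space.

-3.72 -3.35

A=(0,0), D=(6.00,0)
B = A + 2.00·(cos193°, sin193°) = (-1.9487, -0.4499)
|BD| = 7.9615
circle(B,9.00) ∩ circle(D,5.00): a=7.4977, h=4.9784
  candidates: C₊=(5.2556,4.9443) cross=39.636; C₋=(5.8183,-4.9967) cross=-39.636
  mode + wants cross > 0 → take C=(5.2556,4.9443) (cross=39.636)
ex = (C−B)/|BC| = (0.8005,0.5994); ey = (-0.5994,0.8005)
P = B + -3.15·ex + -1.26·ey = (-3.7151,-3.3465)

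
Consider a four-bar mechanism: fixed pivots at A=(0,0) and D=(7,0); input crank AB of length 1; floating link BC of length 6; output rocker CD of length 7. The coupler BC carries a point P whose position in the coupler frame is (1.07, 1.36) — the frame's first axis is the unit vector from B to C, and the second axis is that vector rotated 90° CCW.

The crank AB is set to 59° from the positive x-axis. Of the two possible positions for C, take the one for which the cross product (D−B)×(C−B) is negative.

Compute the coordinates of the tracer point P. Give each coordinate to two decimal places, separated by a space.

A=(0,0), D=(7.00,0)
B = A + 1.00·(cos59°, sin59°) = (0.5150, 0.8572)
|BD| = 6.5414
circle(B,6.00) ∩ circle(D,7.00): a=2.2770, h=5.5511
  candidates: C₊=(3.4998,6.0621) cross=36.312; C₋=(2.0450,-4.9445) cross=-36.312
  mode - wants cross < 0 → take C=(2.0450,-4.9445) (cross=-36.312)
ex = (C−B)/|BC| = (0.2550,-0.9669); ey = (0.9669,0.2550)
P = B + 1.07·ex + 1.36·ey = (2.1029,0.1693)

2.10 0.17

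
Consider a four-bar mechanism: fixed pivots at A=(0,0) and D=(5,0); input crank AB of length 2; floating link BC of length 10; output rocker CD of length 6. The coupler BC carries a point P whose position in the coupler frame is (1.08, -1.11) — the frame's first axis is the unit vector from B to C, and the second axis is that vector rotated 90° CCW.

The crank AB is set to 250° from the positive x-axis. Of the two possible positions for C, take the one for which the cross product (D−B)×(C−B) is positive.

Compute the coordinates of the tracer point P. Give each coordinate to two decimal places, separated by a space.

A=(0,0), D=(5.00,0)
B = A + 2.00·(cos250°, sin250°) = (-0.6840, -1.8794)
|BD| = 5.9867
circle(B,10.00) ∩ circle(D,6.00): a=8.3385, h=5.5199
  candidates: C₊=(5.5001,5.9791) cross=33.046; C₋=(8.9658,-4.5025) cross=-33.046
  mode + wants cross > 0 → take C=(5.5001,5.9791) (cross=33.046)
ex = (C−B)/|BC| = (0.6184,0.7859); ey = (-0.7859,0.6184)
P = B + 1.08·ex + -1.11·ey = (0.8561,-1.7171)

0.86 -1.72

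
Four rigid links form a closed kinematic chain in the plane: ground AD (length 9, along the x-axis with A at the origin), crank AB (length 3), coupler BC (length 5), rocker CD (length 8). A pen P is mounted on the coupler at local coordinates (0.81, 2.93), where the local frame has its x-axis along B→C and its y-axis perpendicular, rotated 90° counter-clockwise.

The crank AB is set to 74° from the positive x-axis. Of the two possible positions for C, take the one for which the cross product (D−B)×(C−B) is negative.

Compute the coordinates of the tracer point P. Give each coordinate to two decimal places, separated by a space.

3.82 2.34

A=(0,0), D=(9.00,0)
B = A + 3.00·(cos74°, sin74°) = (0.8269, 2.8838)
|BD| = 8.6669
circle(B,5.00) ∩ circle(D,8.00): a=2.0835, h=4.5452
  candidates: C₊=(4.3041,6.4767) cross=39.393; C₋=(1.2794,-2.0957) cross=-39.393
  mode - wants cross < 0 → take C=(1.2794,-2.0957) (cross=-39.393)
ex = (C−B)/|BC| = (0.0905,-0.9959); ey = (0.9959,0.0905)
P = B + 0.81·ex + 2.93·ey = (3.8182,2.3423)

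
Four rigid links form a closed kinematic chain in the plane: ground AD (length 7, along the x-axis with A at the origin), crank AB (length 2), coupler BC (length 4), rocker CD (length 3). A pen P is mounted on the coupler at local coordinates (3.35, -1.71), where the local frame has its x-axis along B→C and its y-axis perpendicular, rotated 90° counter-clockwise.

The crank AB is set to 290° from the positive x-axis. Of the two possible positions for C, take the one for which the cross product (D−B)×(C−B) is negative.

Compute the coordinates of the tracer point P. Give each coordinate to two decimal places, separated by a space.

A=(0,0), D=(7.00,0)
B = A + 2.00·(cos290°, sin290°) = (0.6840, -1.8794)
|BD| = 6.5896
circle(B,4.00) ∩ circle(D,3.00): a=3.8260, h=1.1671
  candidates: C₊=(4.0182,0.3304) cross=7.691; C₋=(4.6839,-1.9068) cross=-7.691
  mode - wants cross < 0 → take C=(4.6839,-1.9068) (cross=-7.691)
ex = (C−B)/|BC| = (1.0000,-0.0069); ey = (0.0069,1.0000)
P = B + 3.35·ex + -1.71·ey = (4.0222,-3.6123)

4.02 -3.61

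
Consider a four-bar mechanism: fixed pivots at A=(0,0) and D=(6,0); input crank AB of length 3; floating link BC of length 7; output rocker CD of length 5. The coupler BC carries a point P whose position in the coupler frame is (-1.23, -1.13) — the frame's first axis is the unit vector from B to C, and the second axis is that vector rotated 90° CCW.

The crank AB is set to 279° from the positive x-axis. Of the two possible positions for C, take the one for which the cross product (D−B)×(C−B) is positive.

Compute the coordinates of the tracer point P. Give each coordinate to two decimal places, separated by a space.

A=(0,0), D=(6.00,0)
B = A + 3.00·(cos279°, sin279°) = (0.4693, -2.9631)
|BD| = 6.2744
circle(B,7.00) ∩ circle(D,5.00): a=5.0497, h=4.8477
  candidates: C₊=(2.6312,3.6947) cross=30.416; C₋=(7.2098,-4.8514) cross=-30.416
  mode + wants cross > 0 → take C=(2.6312,3.6947) (cross=30.416)
ex = (C−B)/|BC| = (0.3088,0.9511); ey = (-0.9511,0.3088)
P = B + -1.23·ex + -1.13·ey = (1.1642,-4.4819)

1.16 -4.48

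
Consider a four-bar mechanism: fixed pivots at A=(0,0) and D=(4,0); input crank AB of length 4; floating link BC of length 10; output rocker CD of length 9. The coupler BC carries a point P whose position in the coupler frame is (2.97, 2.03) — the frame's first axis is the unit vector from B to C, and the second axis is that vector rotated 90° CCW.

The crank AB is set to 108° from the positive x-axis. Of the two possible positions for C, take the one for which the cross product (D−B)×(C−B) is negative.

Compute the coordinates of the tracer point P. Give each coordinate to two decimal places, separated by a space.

0.36 0.58

A=(0,0), D=(4.00,0)
B = A + 4.00·(cos108°, sin108°) = (-1.2361, 3.8042)
|BD| = 6.4721
circle(B,10.00) ∩ circle(D,9.00): a=4.7039, h=8.8246
  candidates: C₊=(7.7564,8.1786) cross=57.114; C₋=(-2.6175,-6.0999) cross=-57.114
  mode - wants cross < 0 → take C=(-2.6175,-6.0999) (cross=-57.114)
ex = (C−B)/|BC| = (-0.1381,-0.9904); ey = (0.9904,-0.1381)
P = B + 2.97·ex + 2.03·ey = (0.3642,0.5823)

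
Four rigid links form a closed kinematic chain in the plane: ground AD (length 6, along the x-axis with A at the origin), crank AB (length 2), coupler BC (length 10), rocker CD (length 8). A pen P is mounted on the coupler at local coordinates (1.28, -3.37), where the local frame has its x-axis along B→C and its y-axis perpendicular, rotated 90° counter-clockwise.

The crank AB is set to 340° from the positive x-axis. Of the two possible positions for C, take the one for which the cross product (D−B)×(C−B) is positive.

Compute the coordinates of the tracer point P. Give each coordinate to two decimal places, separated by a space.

A=(0,0), D=(6.00,0)
B = A + 2.00·(cos340°, sin340°) = (1.8794, -0.6840)
|BD| = 4.1770
circle(B,10.00) ∩ circle(D,8.00): a=6.3978, h=7.6856
  candidates: C₊=(6.9322,7.9455) cross=32.103; C₋=(9.4494,-7.2181) cross=-32.103
  mode + wants cross > 0 → take C=(6.9322,7.9455) (cross=32.103)
ex = (C−B)/|BC| = (0.5053,0.8630); ey = (-0.8630,0.5053)
P = B + 1.28·ex + -3.37·ey = (5.4343,-1.2823)

5.43 -1.28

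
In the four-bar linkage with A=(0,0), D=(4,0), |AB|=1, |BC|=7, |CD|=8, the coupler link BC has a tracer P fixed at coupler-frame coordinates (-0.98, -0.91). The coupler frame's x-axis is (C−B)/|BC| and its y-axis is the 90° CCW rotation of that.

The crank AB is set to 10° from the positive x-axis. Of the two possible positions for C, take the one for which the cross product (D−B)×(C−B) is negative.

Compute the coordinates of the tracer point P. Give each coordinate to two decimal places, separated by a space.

0.28 1.31

A=(0,0), D=(4.00,0)
B = A + 1.00·(cos10°, sin10°) = (0.9848, 0.1736)
|BD| = 3.0202
circle(B,7.00) ∩ circle(D,8.00): a=-0.9732, h=6.9320
  candidates: C₊=(0.4118,7.1502) cross=20.936; C₋=(-0.3853,-6.6909) cross=-20.936
  mode - wants cross < 0 → take C=(-0.3853,-6.6909) (cross=-20.936)
ex = (C−B)/|BC| = (-0.1957,-0.9807); ey = (0.9807,-0.1957)
P = B + -0.98·ex + -0.91·ey = (0.2842,1.3128)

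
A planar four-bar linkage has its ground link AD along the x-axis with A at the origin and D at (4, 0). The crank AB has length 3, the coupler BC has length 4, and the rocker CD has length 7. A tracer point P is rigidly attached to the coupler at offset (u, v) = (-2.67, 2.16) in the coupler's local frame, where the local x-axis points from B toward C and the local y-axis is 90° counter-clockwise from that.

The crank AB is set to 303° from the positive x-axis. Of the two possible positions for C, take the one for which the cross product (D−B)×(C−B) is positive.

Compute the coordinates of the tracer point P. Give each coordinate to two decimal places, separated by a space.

4.53 -4.36

A=(0,0), D=(4.00,0)
B = A + 3.00·(cos303°, sin303°) = (1.6339, -2.5160)
|BD| = 3.4538
circle(B,4.00) ∩ circle(D,7.00): a=-3.0505, h=2.5874
  candidates: C₊=(-2.3407,-2.9657) cross=8.936; C₋=(1.4290,-6.5108) cross=-8.936
  mode + wants cross > 0 → take C=(-2.3407,-2.9657) (cross=8.936)
ex = (C−B)/|BC| = (-0.9937,-0.1124); ey = (0.1124,-0.9937)
P = B + -2.67·ex + 2.16·ey = (4.5298,-4.3622)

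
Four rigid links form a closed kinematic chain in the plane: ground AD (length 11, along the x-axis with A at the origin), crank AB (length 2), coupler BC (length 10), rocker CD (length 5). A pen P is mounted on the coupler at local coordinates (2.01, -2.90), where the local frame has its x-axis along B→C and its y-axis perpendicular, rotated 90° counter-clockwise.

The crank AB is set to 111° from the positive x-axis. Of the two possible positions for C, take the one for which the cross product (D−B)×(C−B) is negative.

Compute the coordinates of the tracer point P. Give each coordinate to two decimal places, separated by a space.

-0.65 -1.66

A=(0,0), D=(11.00,0)
B = A + 2.00·(cos111°, sin111°) = (-0.7167, 1.8672)
|BD| = 11.8646
circle(B,10.00) ∩ circle(D,5.00): a=9.0930, h=4.1615
  candidates: C₊=(8.9178,4.5458) cross=49.374; C₋=(7.6080,-3.6735) cross=-49.374
  mode - wants cross < 0 → take C=(7.6080,-3.6735) (cross=-49.374)
ex = (C−B)/|BC| = (0.8325,-0.5541); ey = (0.5541,0.8325)
P = B + 2.01·ex + -2.90·ey = (-0.6502,-1.6607)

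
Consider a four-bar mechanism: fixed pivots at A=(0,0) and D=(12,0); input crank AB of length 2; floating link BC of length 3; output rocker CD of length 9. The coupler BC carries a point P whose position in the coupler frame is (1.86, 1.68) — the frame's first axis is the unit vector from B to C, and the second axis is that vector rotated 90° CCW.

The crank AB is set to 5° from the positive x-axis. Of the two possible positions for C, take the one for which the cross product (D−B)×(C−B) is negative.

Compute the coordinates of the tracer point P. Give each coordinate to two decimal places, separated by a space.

A=(0,0), D=(12.00,0)
B = A + 2.00·(cos5°, sin5°) = (1.9924, 0.1743)
|BD| = 10.0091
circle(B,3.00) ∩ circle(D,9.00): a=1.4078, h=2.6491
  candidates: C₊=(3.4462,2.7985) cross=26.516; C₋=(3.3539,-2.4989) cross=-26.516
  mode - wants cross < 0 → take C=(3.3539,-2.4989) (cross=-26.516)
ex = (C−B)/|BC| = (0.4538,-0.8911); ey = (0.8911,0.4538)
P = B + 1.86·ex + 1.68·ey = (4.3335,-0.7207)

4.33 -0.72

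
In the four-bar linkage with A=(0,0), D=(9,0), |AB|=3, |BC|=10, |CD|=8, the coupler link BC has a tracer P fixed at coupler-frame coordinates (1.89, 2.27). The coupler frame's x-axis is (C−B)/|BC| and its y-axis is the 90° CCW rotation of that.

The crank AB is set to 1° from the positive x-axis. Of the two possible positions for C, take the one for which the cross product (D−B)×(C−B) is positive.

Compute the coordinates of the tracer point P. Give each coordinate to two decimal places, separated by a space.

2.34 2.93

A=(0,0), D=(9.00,0)
B = A + 3.00·(cos1°, sin1°) = (2.9995, 0.0524)
|BD| = 6.0007
circle(B,10.00) ∩ circle(D,8.00): a=6.0000, h=8.0000
  candidates: C₊=(9.0691,7.9997) cross=48.005; C₋=(8.9295,-7.9997) cross=-48.005
  mode + wants cross > 0 → take C=(9.0691,7.9997) (cross=48.005)
ex = (C−B)/|BC| = (0.6070,0.7947); ey = (-0.7947,0.6070)
P = B + 1.89·ex + 2.27·ey = (2.3426,2.9322)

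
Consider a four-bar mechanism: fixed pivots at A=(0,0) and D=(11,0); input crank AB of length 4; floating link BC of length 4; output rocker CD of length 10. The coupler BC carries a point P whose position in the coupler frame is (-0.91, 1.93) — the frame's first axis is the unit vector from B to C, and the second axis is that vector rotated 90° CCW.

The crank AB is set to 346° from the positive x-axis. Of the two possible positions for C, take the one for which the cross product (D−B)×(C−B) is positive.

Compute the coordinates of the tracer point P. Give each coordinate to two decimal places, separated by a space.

3.06 -2.94

A=(0,0), D=(11.00,0)
B = A + 4.00·(cos346°, sin346°) = (3.8812, -0.9677)
|BD| = 7.1843
circle(B,4.00) ∩ circle(D,10.00): a=-2.2539, h=3.3045
  candidates: C₊=(1.2027,2.0031) cross=23.740; C₋=(2.0929,-4.5457) cross=-23.740
  mode + wants cross > 0 → take C=(1.2027,2.0031) (cross=23.740)
ex = (C−B)/|BC| = (-0.6696,0.7427); ey = (-0.7427,-0.6696)
P = B + -0.91·ex + 1.93·ey = (3.0571,-2.9359)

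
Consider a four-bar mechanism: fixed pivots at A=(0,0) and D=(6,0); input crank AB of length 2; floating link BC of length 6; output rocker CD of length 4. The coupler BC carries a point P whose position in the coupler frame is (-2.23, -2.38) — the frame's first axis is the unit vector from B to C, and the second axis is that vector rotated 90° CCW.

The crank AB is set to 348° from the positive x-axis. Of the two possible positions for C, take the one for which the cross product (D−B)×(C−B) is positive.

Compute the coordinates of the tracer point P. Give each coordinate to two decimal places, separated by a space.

A=(0,0), D=(6.00,0)
B = A + 2.00·(cos348°, sin348°) = (1.9563, -0.4158)
|BD| = 4.0650
circle(B,6.00) ∩ circle(D,4.00): a=4.4925, h=3.9771
  candidates: C₊=(6.0184,4.0000) cross=16.167; C₋=(6.8321,-3.9125) cross=-16.167
  mode + wants cross > 0 → take C=(6.0184,4.0000) (cross=16.167)
ex = (C−B)/|BC| = (0.6770,0.7360); ey = (-0.7360,0.6770)
P = B + -2.23·ex + -2.38·ey = (2.1981,-3.6683)

2.20 -3.67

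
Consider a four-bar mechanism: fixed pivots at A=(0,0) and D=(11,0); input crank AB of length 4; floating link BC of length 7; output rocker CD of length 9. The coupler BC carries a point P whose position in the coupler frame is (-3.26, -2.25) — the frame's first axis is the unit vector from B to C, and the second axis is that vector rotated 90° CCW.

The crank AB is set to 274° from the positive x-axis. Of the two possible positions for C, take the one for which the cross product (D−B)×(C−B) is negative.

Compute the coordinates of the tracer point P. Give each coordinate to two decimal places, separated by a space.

-3.68 -4.21

A=(0,0), D=(11.00,0)
B = A + 4.00·(cos274°, sin274°) = (0.2790, -3.9903)
|BD| = 11.4395
circle(B,7.00) ∩ circle(D,9.00): a=4.3211, h=5.5071
  candidates: C₊=(2.4077,2.6782) cross=62.999; C₋=(6.2497,-7.6442) cross=-62.999
  mode - wants cross < 0 → take C=(6.2497,-7.6442) (cross=-62.999)
ex = (C−B)/|BC| = (0.8529,-0.5220); ey = (0.5220,0.8529)
P = B + -3.26·ex + -2.25·ey = (-3.6761,-4.2077)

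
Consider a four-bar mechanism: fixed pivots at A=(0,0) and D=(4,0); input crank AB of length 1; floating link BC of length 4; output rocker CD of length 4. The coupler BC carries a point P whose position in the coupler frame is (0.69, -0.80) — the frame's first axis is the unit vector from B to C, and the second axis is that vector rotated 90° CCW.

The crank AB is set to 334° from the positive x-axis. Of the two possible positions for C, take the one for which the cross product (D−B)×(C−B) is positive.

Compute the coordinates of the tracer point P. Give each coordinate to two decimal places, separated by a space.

A=(0,0), D=(4.00,0)
B = A + 1.00·(cos334°, sin334°) = (0.8988, -0.4384)
|BD| = 3.1320
circle(B,4.00) ∩ circle(D,4.00): a=1.5660, h=3.6807
  candidates: C₊=(1.9342,3.4253) cross=11.528; C₋=(2.9646,-3.8637) cross=-11.528
  mode + wants cross > 0 → take C=(1.9342,3.4253) (cross=11.528)
ex = (C−B)/|BC| = (0.2589,0.9659); ey = (-0.9659,0.2589)
P = B + 0.69·ex + -0.80·ey = (1.8501,0.0210)

1.85 0.02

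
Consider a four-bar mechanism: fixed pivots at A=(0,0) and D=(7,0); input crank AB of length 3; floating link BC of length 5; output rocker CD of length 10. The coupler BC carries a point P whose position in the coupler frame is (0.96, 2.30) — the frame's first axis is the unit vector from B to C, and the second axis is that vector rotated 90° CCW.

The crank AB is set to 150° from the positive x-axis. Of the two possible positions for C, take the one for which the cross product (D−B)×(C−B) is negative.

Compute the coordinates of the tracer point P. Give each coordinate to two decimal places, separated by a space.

A=(0,0), D=(7.00,0)
B = A + 3.00·(cos150°, sin150°) = (-2.5981, 1.5000)
|BD| = 9.7146
circle(B,5.00) ∩ circle(D,10.00): a=0.9971, h=4.8996
  candidates: C₊=(-0.8564,6.1868) cross=47.597; C₋=(-2.3694,-3.4948) cross=-47.597
  mode - wants cross < 0 → take C=(-2.3694,-3.4948) (cross=-47.597)
ex = (C−B)/|BC| = (0.0457,-0.9990); ey = (0.9990,0.0457)
P = B + 0.96·ex + 2.30·ey = (-0.2566,0.6462)

-0.26 0.65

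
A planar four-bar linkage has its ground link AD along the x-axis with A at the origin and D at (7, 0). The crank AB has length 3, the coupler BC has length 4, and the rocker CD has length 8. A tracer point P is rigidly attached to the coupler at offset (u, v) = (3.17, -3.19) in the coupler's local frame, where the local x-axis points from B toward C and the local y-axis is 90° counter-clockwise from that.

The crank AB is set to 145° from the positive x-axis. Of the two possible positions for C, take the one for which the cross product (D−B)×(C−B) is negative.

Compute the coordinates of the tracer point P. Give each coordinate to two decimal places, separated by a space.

A=(0,0), D=(7.00,0)
B = A + 3.00·(cos145°, sin145°) = (-2.4575, 1.7207)
|BD| = 9.6127
circle(B,4.00) ∩ circle(D,8.00): a=2.3097, h=3.2658
  candidates: C₊=(0.3995,4.5203) cross=31.393; C₋=(-0.7697,-1.9058) cross=-31.393
  mode - wants cross < 0 → take C=(-0.7697,-1.9058) (cross=-31.393)
ex = (C−B)/|BC| = (0.4219,-0.9066); ey = (0.9066,0.4219)
P = B + 3.17·ex + -3.19·ey = (-4.0120,-2.4993)

-4.01 -2.50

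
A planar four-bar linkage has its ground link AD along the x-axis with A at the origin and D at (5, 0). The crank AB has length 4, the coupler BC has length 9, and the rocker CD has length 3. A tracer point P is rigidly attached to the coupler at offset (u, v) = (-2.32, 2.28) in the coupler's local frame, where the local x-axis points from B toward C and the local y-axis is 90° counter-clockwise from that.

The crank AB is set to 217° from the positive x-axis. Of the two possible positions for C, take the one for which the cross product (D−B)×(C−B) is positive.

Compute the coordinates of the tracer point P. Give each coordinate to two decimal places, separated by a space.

-6.41 -1.92

A=(0,0), D=(5.00,0)
B = A + 4.00·(cos217°, sin217°) = (-3.1945, -2.4073)
|BD| = 8.5408
circle(B,9.00) ∩ circle(D,3.00): a=8.4855, h=2.9995
  candidates: C₊=(4.1015,2.8623) cross=25.618; C₋=(5.7923,-2.8935) cross=-25.618
  mode + wants cross > 0 → take C=(4.1015,2.8623) (cross=25.618)
ex = (C−B)/|BC| = (0.8107,0.5855); ey = (-0.5855,0.8107)
P = B + -2.32·ex + 2.28·ey = (-6.4102,-1.9173)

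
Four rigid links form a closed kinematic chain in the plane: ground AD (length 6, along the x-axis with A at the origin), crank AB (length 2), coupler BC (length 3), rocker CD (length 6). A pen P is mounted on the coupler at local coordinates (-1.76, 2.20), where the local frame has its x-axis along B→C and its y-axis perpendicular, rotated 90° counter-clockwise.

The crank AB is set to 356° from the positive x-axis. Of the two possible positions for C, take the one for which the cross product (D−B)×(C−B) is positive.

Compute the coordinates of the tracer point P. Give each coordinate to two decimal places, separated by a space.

A=(0,0), D=(6.00,0)
B = A + 2.00·(cos356°, sin356°) = (1.9951, -0.1395)
|BD| = 4.0073
circle(B,3.00) ∩ circle(D,6.00): a=-1.3652, h=2.6714
  candidates: C₊=(0.5378,2.4827) cross=10.705; C₋=(0.7238,-2.8568) cross=-10.705
  mode + wants cross > 0 → take C=(0.5378,2.4827) (cross=10.705)
ex = (C−B)/|BC| = (-0.4858,0.8741); ey = (-0.8741,-0.4858)
P = B + -1.76·ex + 2.20·ey = (0.9272,-2.7466)

0.93 -2.75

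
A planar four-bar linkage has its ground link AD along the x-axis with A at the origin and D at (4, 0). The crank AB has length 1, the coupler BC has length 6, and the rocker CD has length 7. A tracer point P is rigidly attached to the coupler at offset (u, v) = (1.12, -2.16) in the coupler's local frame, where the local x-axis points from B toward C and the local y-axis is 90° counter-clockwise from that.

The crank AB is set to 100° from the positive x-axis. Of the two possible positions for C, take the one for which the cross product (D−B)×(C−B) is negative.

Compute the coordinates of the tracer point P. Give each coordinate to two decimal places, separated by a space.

-2.46 0.15

A=(0,0), D=(4.00,0)
B = A + 1.00·(cos100°, sin100°) = (-0.1736, 0.9848)
|BD| = 4.2883
circle(B,6.00) ∩ circle(D,7.00): a=0.6284, h=5.9670
  candidates: C₊=(1.8083,6.6480) cross=25.588; C₋=(-0.9324,-4.9670) cross=-25.588
  mode - wants cross < 0 → take C=(-0.9324,-4.9670) (cross=-25.588)
ex = (C−B)/|BC| = (-0.1265,-0.9920); ey = (0.9920,-0.1265)
P = B + 1.12·ex + -2.16·ey = (-2.4579,0.1470)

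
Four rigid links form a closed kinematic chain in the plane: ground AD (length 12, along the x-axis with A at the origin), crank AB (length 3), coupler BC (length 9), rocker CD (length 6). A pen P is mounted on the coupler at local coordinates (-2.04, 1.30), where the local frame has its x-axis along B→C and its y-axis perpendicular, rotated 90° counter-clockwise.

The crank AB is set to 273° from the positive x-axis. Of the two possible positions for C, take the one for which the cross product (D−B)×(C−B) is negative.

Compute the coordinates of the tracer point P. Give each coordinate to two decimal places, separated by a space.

-1.52 -1.25

A=(0,0), D=(12.00,0)
B = A + 3.00·(cos273°, sin273°) = (0.1570, -2.9959)
|BD| = 12.2160
circle(B,9.00) ∩ circle(D,6.00): a=7.9499, h=4.2190
  candidates: C₊=(6.8294,3.0439) cross=51.539; C₋=(8.8988,-5.1364) cross=-51.539
  mode - wants cross < 0 → take C=(8.8988,-5.1364) (cross=-51.539)
ex = (C−B)/|BC| = (0.9713,-0.2378); ey = (0.2378,0.9713)
P = B + -2.04·ex + 1.30·ey = (-1.5153,-1.2480)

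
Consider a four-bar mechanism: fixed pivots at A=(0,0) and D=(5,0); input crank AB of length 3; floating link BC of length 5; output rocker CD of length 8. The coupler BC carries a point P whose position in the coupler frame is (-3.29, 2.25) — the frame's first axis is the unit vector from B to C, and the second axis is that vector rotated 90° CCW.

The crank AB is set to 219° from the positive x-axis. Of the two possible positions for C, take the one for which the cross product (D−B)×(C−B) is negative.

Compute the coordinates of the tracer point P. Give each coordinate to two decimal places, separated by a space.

A=(0,0), D=(5.00,0)
B = A + 3.00·(cos219°, sin219°) = (-2.3314, -1.8880)
|BD| = 7.5706
circle(B,5.00) ∩ circle(D,8.00): a=1.2096, h=4.8515
  candidates: C₊=(-2.3699,3.1119) cross=36.729; C₋=(0.0498,-6.2845) cross=-36.729
  mode - wants cross < 0 → take C=(0.0498,-6.2845) (cross=-36.729)
ex = (C−B)/|BC| = (0.4762,-0.8793); ey = (0.8793,0.4762)
P = B + -3.29·ex + 2.25·ey = (-1.9198,2.0765)

-1.92 2.08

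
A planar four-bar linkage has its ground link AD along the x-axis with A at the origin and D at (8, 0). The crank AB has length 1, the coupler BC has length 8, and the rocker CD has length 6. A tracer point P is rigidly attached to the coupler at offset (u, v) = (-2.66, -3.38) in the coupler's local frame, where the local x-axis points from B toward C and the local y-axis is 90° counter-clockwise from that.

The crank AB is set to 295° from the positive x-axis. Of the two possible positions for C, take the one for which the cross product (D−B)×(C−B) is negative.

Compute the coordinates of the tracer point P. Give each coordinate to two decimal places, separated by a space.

A=(0,0), D=(8.00,0)
B = A + 1.00·(cos295°, sin295°) = (0.4226, -0.9063)
|BD| = 7.6314
circle(B,8.00) ∩ circle(D,6.00): a=5.6502, h=5.6635
  candidates: C₊=(5.3603,5.3881) cross=43.220; C₋=(6.7055,-5.8587) cross=-43.220
  mode - wants cross < 0 → take C=(6.7055,-5.8587) (cross=-43.220)
ex = (C−B)/|BC| = (0.7854,-0.6190); ey = (0.6190,0.7854)
P = B + -2.66·ex + -3.38·ey = (-3.7588,-1.9141)

-3.76 -1.91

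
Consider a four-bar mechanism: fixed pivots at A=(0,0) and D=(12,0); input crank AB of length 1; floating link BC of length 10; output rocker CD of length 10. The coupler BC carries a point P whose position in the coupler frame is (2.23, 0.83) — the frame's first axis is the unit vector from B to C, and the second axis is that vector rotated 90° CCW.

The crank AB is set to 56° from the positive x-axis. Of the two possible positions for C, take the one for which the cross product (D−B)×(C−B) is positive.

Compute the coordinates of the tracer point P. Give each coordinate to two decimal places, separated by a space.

A=(0,0), D=(12.00,0)
B = A + 1.00·(cos56°, sin56°) = (0.5592, 0.8290)
|BD| = 11.4708
circle(B,10.00) ∩ circle(D,10.00): a=5.7354, h=8.1918
  candidates: C₊=(6.8716,8.5849) cross=93.966; C₋=(5.6875,-7.7558) cross=-93.966
  mode + wants cross > 0 → take C=(6.8716,8.5849) (cross=93.966)
ex = (C−B)/|BC| = (0.6312,0.7756); ey = (-0.7756,0.6312)
P = B + 2.23·ex + 0.83·ey = (1.3231,3.0825)

1.32 3.08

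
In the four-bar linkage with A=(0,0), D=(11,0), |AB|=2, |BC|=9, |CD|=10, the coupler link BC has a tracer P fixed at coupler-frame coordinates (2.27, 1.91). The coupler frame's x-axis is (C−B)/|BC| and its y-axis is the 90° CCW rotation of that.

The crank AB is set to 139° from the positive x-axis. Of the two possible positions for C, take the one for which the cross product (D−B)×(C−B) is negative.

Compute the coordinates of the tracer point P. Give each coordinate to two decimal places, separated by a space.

A=(0,0), D=(11.00,0)
B = A + 2.00·(cos139°, sin139°) = (-1.5094, 1.3121)
|BD| = 12.5780
circle(B,9.00) ∩ circle(D,10.00): a=5.5337, h=7.0977
  candidates: C₊=(4.7345,7.7939) cross=89.276; C₋=(3.2537,-6.3242) cross=-89.276
  mode - wants cross < 0 → take C=(3.2537,-6.3242) (cross=-89.276)
ex = (C−B)/|BC| = (0.5292,-0.8485); ey = (0.8485,0.5292)
P = B + 2.27·ex + 1.91·ey = (1.3125,0.3969)

1.31 0.40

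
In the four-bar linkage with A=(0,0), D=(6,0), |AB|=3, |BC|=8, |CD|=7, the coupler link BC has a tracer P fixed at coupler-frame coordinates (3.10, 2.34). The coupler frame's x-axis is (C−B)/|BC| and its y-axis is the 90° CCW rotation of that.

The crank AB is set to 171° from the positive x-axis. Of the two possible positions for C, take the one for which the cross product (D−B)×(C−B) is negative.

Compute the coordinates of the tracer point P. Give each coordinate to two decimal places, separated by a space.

0.80 -0.49

A=(0,0), D=(6.00,0)
B = A + 3.00·(cos171°, sin171°) = (-2.9631, 0.4693)
|BD| = 8.9753
circle(B,8.00) ∩ circle(D,7.00): a=5.3233, h=5.9718
  candidates: C₊=(2.6652,6.1546) cross=53.599; C₋=(2.0407,-5.7727) cross=-53.599
  mode - wants cross < 0 → take C=(2.0407,-5.7727) (cross=-53.599)
ex = (C−B)/|BC| = (0.6255,-0.7802); ey = (0.7802,0.6255)
P = B + 3.10·ex + 2.34·ey = (0.8017,-0.4859)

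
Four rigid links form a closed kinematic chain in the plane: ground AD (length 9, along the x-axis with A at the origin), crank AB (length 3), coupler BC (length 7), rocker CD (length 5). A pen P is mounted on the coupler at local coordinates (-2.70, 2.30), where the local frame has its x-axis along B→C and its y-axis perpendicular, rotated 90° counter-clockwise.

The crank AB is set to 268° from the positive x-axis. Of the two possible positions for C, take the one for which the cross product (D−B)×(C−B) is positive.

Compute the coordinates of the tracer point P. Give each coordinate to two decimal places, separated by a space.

-3.62 -3.50

A=(0,0), D=(9.00,0)
B = A + 3.00·(cos268°, sin268°) = (-0.1047, -2.9982)
|BD| = 9.5856
circle(B,7.00) ∩ circle(D,5.00): a=6.0447, h=3.5301
  candidates: C₊=(4.5326,2.2455) cross=33.838; C₋=(6.7409,-4.4605) cross=-33.838
  mode + wants cross > 0 → take C=(4.5326,2.2455) (cross=33.838)
ex = (C−B)/|BC| = (0.6625,0.7491); ey = (-0.7491,0.6625)
P = B + -2.70·ex + 2.30·ey = (-3.6163,-3.4970)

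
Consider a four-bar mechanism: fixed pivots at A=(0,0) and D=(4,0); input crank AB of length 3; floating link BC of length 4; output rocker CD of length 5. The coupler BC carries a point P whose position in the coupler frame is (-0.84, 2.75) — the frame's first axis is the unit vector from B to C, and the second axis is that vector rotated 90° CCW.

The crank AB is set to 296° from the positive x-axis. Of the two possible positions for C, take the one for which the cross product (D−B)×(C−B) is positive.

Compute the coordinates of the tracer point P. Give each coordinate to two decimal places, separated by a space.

A=(0,0), D=(4.00,0)
B = A + 3.00·(cos296°, sin296°) = (1.3151, -2.6964)
|BD| = 3.8051
circle(B,4.00) ∩ circle(D,5.00): a=0.7200, h=3.9347
  candidates: C₊=(-0.9651,0.5901) cross=14.972; C₋=(4.6113,-4.9625) cross=-14.972
  mode + wants cross > 0 → take C=(-0.9651,0.5901) (cross=14.972)
ex = (C−B)/|BC| = (-0.5700,0.8216); ey = (-0.8216,-0.5700)
P = B + -0.84·ex + 2.75·ey = (-0.4655,-4.9542)

-0.47 -4.95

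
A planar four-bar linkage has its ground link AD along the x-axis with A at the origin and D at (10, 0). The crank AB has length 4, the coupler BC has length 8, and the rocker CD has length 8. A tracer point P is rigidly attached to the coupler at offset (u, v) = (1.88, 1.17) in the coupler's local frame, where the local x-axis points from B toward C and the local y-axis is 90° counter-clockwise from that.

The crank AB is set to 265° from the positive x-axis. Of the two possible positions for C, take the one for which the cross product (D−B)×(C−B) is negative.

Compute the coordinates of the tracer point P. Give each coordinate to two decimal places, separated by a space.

A=(0,0), D=(10.00,0)
B = A + 4.00·(cos265°, sin265°) = (-0.3486, -3.9848)
|BD| = 11.0893
circle(B,8.00) ∩ circle(D,8.00): a=5.5446, h=5.7669
  candidates: C₊=(2.7534,3.3893) cross=63.951; C₋=(6.8979,-7.3741) cross=-63.951
  mode - wants cross < 0 → take C=(6.8979,-7.3741) (cross=-63.951)
ex = (C−B)/|BC| = (0.9058,-0.4237); ey = (0.4237,0.9058)
P = B + 1.88·ex + 1.17·ey = (1.8500,-3.7215)

1.85 -3.72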